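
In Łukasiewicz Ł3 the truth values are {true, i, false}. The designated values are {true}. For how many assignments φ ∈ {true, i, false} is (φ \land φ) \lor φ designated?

φ=true: true ✓
φ=i: i ·
φ=false: false ·

1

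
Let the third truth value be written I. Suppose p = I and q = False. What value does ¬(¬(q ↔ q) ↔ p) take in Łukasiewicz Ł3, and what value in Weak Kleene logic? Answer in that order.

I; I

In Łukasiewicz Ł3: q ↔ q = False ↔ False = True
¬(q ↔ q) = ¬True = False
¬(q ↔ q) ↔ p = False ↔ I = I
¬(¬(q ↔ q) ↔ p) = ¬I = I
In Weak Kleene logic: q ↔ q = False ↔ False = True
¬(q ↔ q) = ¬True = False
¬(q ↔ q) ↔ p = False ↔ I = I
¬(¬(q ↔ q) ↔ p) = ¬I = I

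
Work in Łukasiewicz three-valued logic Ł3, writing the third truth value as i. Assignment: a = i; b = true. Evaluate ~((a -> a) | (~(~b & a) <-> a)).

a -> a = i -> i = true  [min(1, 1−½+½)]
~b = ~true = false
~b & a = false & i = false
~(~b & a) = ~false = true
~(~b & a) <-> a = true <-> i = i
(a -> a) | (~(~b & a) <-> a) = true | i = true
~((a -> a) | (~(~b & a) <-> a)) = ~true = false

false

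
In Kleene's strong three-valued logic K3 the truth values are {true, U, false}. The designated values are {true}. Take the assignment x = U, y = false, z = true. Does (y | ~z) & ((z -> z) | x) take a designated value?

~z = ~true = false
y | ~z = false | false = false
z -> z = true -> true = true
(z -> z) | x = true | U = true
(y | ~z) & ((z -> z) | x) = false & true = false
false ∉ {true}.

No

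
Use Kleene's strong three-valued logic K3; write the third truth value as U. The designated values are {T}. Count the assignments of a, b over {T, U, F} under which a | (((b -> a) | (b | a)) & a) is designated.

3

Designated under: (a=T, b=T); (a=T, b=U); (a=T, b=F).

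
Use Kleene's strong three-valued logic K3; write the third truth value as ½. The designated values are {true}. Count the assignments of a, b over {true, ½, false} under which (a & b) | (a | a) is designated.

3

Designated under: (a=true, b=true); (a=true, b=½); (a=true, b=false).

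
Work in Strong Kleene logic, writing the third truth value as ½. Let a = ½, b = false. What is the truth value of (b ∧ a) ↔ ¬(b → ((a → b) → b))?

b ∧ a = false ∧ ½ = false
a → b = ½ → false = ½
(a → b) → b = ½ → false = ½
b → ((a → b) → b) = false → ½ = true
¬(b → ((a → b) → b)) = ¬true = false
(b ∧ a) ↔ ¬(b → ((a → b) → b)) = false ↔ false = true

true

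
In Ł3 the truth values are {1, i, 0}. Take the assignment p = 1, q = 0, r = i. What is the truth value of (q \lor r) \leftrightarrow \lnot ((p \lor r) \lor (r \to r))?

q \lor r = 0 \lor i = i
p \lor r = 1 \lor i = 1
r \to r = i \to i = 1  [min(1, 1−½+½)]
(p \lor r) \lor (r \to r) = 1 \lor 1 = 1
\lnot ((p \lor r) \lor (r \to r)) = \lnot 1 = 0
(q \lor r) \leftrightarrow \lnot ((p \lor r) \lor (r \to r)) = i \leftrightarrow 0 = i

i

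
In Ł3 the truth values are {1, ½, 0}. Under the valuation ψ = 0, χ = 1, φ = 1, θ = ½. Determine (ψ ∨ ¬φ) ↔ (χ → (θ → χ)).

0

¬φ = ¬1 = 0
ψ ∨ ¬φ = 0 ∨ 0 = 0
θ → χ = ½ → 1 = 1  [min(1, 1−½+1)]
χ → (θ → χ) = 1 → 1 = 1
(ψ ∨ ¬φ) ↔ (χ → (θ → χ)) = 0 ↔ 1 = 0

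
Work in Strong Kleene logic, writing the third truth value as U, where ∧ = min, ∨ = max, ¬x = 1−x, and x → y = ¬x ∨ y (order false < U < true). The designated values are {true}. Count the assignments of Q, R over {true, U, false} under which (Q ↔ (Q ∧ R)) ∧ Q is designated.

Designated under: (Q=true, R=true).

1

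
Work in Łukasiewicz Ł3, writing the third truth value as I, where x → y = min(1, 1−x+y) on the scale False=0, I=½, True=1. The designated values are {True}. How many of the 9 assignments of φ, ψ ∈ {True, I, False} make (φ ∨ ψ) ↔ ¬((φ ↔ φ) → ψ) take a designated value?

Designated under: (φ=True, ψ=False); (φ=I, ψ=I); (φ=False, ψ=I).

3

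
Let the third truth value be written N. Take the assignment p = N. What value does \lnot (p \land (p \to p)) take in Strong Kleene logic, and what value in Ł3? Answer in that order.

In Strong Kleene logic: p \to p = N \to N = N
p \land (p \to p) = N \land N = N
\lnot (p \land (p \to p)) = \lnot N = N
In Ł3: p \to p = N \to N = True  [min(1, 1−½+½)]
p \land (p \to p) = N \land True = N
\lnot (p \land (p \to p)) = \lnot N = N

N; N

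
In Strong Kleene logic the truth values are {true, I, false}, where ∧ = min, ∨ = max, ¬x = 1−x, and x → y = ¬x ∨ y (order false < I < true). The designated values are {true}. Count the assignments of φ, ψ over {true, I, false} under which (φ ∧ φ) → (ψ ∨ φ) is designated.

7

Of the 9 assignments, 7 give a value in {true}.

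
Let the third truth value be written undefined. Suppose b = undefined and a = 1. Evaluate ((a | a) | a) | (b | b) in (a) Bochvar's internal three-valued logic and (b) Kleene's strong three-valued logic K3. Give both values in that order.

undefined; 1

In Bochvar's internal three-valued logic: a | a = 1 | 1 = 1
(a | a) | a = 1 | 1 = 1
b | b = undefined | undefined = undefined
((a | a) | a) | (b | b) = 1 | undefined = undefined
In Kleene's strong three-valued logic K3: a | a = 1 | 1 = 1
(a | a) | a = 1 | 1 = 1
b | b = undefined | undefined = undefined
((a | a) | a) | (b | b) = 1 | undefined = 1
They differ because Bochvar's internal three-valued logic and Kleene's strong three-valued logic K3 treat undefined differently under the binary connectives.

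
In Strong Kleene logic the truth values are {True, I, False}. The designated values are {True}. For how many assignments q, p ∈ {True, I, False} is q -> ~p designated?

5

Of the 9 assignments, 5 give a value in {True}.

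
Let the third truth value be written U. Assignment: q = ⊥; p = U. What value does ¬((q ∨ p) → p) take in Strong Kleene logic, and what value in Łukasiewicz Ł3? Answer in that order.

In Strong Kleene logic: q ∨ p = ⊥ ∨ U = U
(q ∨ p) → p = U → U = U  [¬U ∨ U]
¬((q ∨ p) → p) = ¬U = U
In Łukasiewicz Ł3: q ∨ p = ⊥ ∨ U = U
(q ∨ p) → p = U → U = ⊤
¬((q ∨ p) → p) = ¬⊤ = ⊥
They differ because Strong Kleene logic and Łukasiewicz Ł3 treat U differently under implication.

U; ⊥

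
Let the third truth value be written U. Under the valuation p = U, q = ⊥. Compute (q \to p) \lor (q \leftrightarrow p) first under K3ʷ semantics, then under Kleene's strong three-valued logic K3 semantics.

U; ⊤

In K3ʷ: q \to p = ⊥ \to U = U
q \leftrightarrow p = ⊥ \leftrightarrow U = U
(q \to p) \lor (q \leftrightarrow p) = U \lor U = U
In Kleene's strong three-valued logic K3: q \to p = ⊥ \to U = ⊤
q \leftrightarrow p = ⊥ \leftrightarrow U = U
(q \to p) \lor (q \leftrightarrow p) = ⊤ \lor U = ⊤
They differ because K3ʷ and Kleene's strong three-valued logic K3 treat U differently under the binary connectives.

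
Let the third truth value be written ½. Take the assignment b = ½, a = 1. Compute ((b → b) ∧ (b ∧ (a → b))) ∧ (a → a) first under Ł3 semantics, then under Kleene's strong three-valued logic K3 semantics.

½; ½

In Ł3: b → b = ½ → ½ = 1  [min(1, 1−½+½)]
a → b = 1 → ½ = ½
b ∧ (a → b) = ½ ∧ ½ = ½
(b → b) ∧ (b ∧ (a → b)) = 1 ∧ ½ = ½
a → a = 1 → 1 = 1
((b → b) ∧ (b ∧ (a → b))) ∧ (a → a) = ½ ∧ 1 = ½
In Kleene's strong three-valued logic K3: b → b = ½ → ½ = ½
a → b = 1 → ½ = ½
b ∧ (a → b) = ½ ∧ ½ = ½
(b → b) ∧ (b ∧ (a → b)) = ½ ∧ ½ = ½
a → a = 1 → 1 = 1
((b → b) ∧ (b ∧ (a → b))) ∧ (a → a) = ½ ∧ 1 = ½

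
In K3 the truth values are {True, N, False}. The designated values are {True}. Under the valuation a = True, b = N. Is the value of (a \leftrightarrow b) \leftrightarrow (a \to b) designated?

No

a \leftrightarrow b = True \leftrightarrow N = N
a \to b = True \to N = N  [\lnot True \lor N]
(a \leftrightarrow b) \leftrightarrow (a \to b) = N \leftrightarrow N = N
N ∉ {True}.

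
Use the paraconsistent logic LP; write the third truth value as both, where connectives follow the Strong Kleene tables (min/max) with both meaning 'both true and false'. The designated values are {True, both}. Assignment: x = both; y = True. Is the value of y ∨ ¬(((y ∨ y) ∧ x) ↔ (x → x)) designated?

Yes

y ∨ y = True ∨ True = True
(y ∨ y) ∧ x = True ∧ both = both
x → x = both → both = both
((y ∨ y) ∧ x) ↔ (x → x) = both ↔ both = both
¬(((y ∨ y) ∧ x) ↔ (x → x)) = ¬both = both
y ∨ ¬(((y ∨ y) ∧ x) ↔ (x → x)) = True ∨ both = True
True ∈ {True, both}.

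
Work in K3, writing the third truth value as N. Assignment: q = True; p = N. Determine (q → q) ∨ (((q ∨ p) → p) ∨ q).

q → q = True → True = True
q ∨ p = True ∨ N = True
(q ∨ p) → p = True → N = N  [¬True ∨ N]
((q ∨ p) → p) ∨ q = N ∨ True = True
(q → q) ∨ (((q ∨ p) → p) ∨ q) = True ∨ True = True

True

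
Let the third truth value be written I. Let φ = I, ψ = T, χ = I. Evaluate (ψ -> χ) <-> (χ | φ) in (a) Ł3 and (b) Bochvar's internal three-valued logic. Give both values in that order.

T; I

In Ł3: ψ -> χ = T -> I = I  [min(1, 1−1+½)]
χ | φ = I | I = I
(ψ -> χ) <-> (χ | φ) = I <-> I = T
In Bochvar's internal three-valued logic: ψ -> χ = T -> I = I  [any arg is the third value ⇒ result is the third value]
χ | φ = I | I = I
(ψ -> χ) <-> (χ | φ) = I <-> I = I
They differ because Ł3 and Bochvar's internal three-valued logic treat I differently under the binary connectives.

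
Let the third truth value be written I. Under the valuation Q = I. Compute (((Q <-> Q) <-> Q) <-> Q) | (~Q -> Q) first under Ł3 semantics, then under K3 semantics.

⊤; I

In Ł3: Q <-> Q = I <-> I = ⊤
(Q <-> Q) <-> Q = ⊤ <-> I = I
((Q <-> Q) <-> Q) <-> Q = I <-> I = ⊤
~Q = ~I = I
~Q -> Q = I -> I = ⊤
(((Q <-> Q) <-> Q) <-> Q) | (~Q -> Q) = ⊤ | ⊤ = ⊤
In K3: Q <-> Q = I <-> I = I
(Q <-> Q) <-> Q = I <-> I = I
((Q <-> Q) <-> Q) <-> Q = I <-> I = I
~Q = ~I = I
~Q -> Q = I -> I = I
(((Q <-> Q) <-> Q) <-> Q) | (~Q -> Q) = I | I = I
They differ because Ł3 and K3 treat I differently under implication.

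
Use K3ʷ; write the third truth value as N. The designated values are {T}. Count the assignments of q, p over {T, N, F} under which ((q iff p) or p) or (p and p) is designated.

Designated under: (q=T, p=T); (q=F, p=T); (q=F, p=F).

3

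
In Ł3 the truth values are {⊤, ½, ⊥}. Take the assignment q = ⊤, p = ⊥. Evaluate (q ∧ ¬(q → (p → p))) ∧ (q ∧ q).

p → p = ⊥ → ⊥ = ⊤
q → (p → p) = ⊤ → ⊤ = ⊤
¬(q → (p → p)) = ¬⊤ = ⊥
q ∧ ¬(q → (p → p)) = ⊤ ∧ ⊥ = ⊥
q ∧ q = ⊤ ∧ ⊤ = ⊤
(q ∧ ¬(q → (p → p))) ∧ (q ∧ q) = ⊥ ∧ ⊤ = ⊥

⊥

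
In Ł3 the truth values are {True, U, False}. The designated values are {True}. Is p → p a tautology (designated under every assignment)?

Every assignment of p over {True, U, False} gives a value in {True}.
In particular, with p=U: p → p = True.

Yes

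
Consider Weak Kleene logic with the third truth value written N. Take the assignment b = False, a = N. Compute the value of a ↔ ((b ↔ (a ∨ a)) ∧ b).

N

a ∨ a = N ∨ N = N
b ↔ (a ∨ a) = False ↔ N = N
(b ↔ (a ∨ a)) ∧ b = N ∧ False = N
a ↔ ((b ↔ (a ∨ a)) ∧ b) = N ↔ N = N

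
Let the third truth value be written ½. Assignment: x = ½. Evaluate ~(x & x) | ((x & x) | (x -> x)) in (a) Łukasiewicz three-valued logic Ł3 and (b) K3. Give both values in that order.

⊤; ½

In Łukasiewicz three-valued logic Ł3: x & x = ½ & ½ = ½
~(x & x) = ~½ = ½
x & x = ½ & ½ = ½
x -> x = ½ -> ½ = ⊤  [min(1, 1−½+½)]
(x & x) | (x -> x) = ½ | ⊤ = ⊤
~(x & x) | ((x & x) | (x -> x)) = ½ | ⊤ = ⊤
In K3: x & x = ½ & ½ = ½
~(x & x) = ~½ = ½
x & x = ½ & ½ = ½
x -> x = ½ -> ½ = ½  [~½ | ½]
(x & x) | (x -> x) = ½ | ½ = ½
~(x & x) | ((x & x) | (x -> x)) = ½ | ½ = ½
They differ because Łukasiewicz three-valued logic Ł3 and K3 treat ½ differently under implication.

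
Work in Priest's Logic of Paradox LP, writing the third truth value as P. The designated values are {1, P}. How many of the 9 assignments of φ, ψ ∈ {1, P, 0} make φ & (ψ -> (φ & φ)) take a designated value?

Of the 9 assignments, 6 give a value in {1, P}.

6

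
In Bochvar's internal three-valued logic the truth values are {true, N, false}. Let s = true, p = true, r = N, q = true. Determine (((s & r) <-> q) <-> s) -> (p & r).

N

s & r = true & N = N
(s & r) <-> q = N <-> true = N
((s & r) <-> q) <-> s = N <-> true = N
p & r = true & N = N
(((s & r) <-> q) <-> s) -> (p & r) = N -> N = N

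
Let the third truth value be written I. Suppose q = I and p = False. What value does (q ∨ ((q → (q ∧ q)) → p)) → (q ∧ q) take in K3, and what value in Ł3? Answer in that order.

In K3: q ∧ q = I ∧ I = I
q → (q ∧ q) = I → I = I  [¬I ∨ I]
(q → (q ∧ q)) → p = I → False = I
q ∨ ((q → (q ∧ q)) → p) = I ∨ I = I
q ∧ q = I ∧ I = I
(q ∨ ((q → (q ∧ q)) → p)) → (q ∧ q) = I → I = I
In Ł3: q ∧ q = I ∧ I = I
q → (q ∧ q) = I → I = True
(q → (q ∧ q)) → p = True → False = False
q ∨ ((q → (q ∧ q)) → p) = I ∨ False = I
q ∧ q = I ∧ I = I
(q ∨ ((q → (q ∧ q)) → p)) → (q ∧ q) = I → I = True
They differ because K3 and Ł3 treat I differently under implication.

I; True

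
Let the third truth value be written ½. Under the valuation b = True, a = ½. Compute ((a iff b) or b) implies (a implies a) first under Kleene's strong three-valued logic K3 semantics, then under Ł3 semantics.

In Kleene's strong three-valued logic K3: a iff b = ½ iff True = ½
(a iff b) or b = ½ or True = True
a implies a = ½ implies ½ = ½  [not ½ or ½]
((a iff b) or b) implies (a implies a) = True implies ½ = ½
In Ł3: a iff b = ½ iff True = ½  [1 − |½−1|]
(a iff b) or b = ½ or True = True
a implies a = ½ implies ½ = True
((a iff b) or b) implies (a implies a) = True implies True = True
They differ because Kleene's strong three-valued logic K3 and Ł3 treat ½ differently under implication.

½; True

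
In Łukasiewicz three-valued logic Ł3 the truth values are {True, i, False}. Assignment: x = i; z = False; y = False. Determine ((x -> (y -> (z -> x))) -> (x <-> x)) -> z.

False

z -> x = False -> i = True  [min(1, 1−0+½)]
y -> (z -> x) = False -> True = True
x -> (y -> (z -> x)) = i -> True = True
x <-> x = i <-> i = True
(x -> (y -> (z -> x))) -> (x <-> x) = True -> True = True
((x -> (y -> (z -> x))) -> (x <-> x)) -> z = True -> False = False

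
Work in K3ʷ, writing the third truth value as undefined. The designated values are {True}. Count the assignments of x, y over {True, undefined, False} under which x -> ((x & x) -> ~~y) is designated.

Designated under: (x=True, y=True); (x=False, y=True); (x=False, y=False).

3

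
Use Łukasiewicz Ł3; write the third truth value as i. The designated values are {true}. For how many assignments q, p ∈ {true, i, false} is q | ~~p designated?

5

Of the 9 assignments, 5 give a value in {true}.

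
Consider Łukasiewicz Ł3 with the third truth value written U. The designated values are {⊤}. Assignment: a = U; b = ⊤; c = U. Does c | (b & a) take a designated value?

No

b & a = ⊤ & U = U
c | (b & a) = U | U = U
U ∉ {⊤}.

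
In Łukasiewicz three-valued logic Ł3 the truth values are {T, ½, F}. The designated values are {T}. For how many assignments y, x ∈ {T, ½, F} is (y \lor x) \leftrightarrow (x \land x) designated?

Of the 9 assignments, 6 give a value in {T}.

6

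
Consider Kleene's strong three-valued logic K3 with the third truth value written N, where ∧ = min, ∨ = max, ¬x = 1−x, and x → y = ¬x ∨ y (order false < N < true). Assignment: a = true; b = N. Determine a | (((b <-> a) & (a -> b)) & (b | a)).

true

b <-> a = N <-> true = N
a -> b = true -> N = N  [~true | N]
(b <-> a) & (a -> b) = N & N = N
b | a = N | true = true
((b <-> a) & (a -> b)) & (b | a) = N & true = N
a | (((b <-> a) & (a -> b)) & (b | a)) = true | N = true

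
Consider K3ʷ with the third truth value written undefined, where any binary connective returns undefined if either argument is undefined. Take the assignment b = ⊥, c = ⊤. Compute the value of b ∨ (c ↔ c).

c ↔ c = ⊤ ↔ ⊤ = ⊤
b ∨ (c ↔ c) = ⊥ ∨ ⊤ = ⊤

⊤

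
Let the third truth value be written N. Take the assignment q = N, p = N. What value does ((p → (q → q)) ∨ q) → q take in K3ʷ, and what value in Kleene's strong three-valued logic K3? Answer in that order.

N; N

In K3ʷ: q → q = N → N = N  [any arg is the third value ⇒ result is the third value]
p → (q → q) = N → N = N
(p → (q → q)) ∨ q = N ∨ N = N
((p → (q → q)) ∨ q) → q = N → N = N
In Kleene's strong three-valued logic K3: q → q = N → N = N
p → (q → q) = N → N = N
(p → (q → q)) ∨ q = N ∨ N = N
((p → (q → q)) ∨ q) → q = N → N = N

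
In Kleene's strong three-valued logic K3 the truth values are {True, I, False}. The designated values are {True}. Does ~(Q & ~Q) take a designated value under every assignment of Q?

Countermodel: Q=I gives I, which is not designated.

No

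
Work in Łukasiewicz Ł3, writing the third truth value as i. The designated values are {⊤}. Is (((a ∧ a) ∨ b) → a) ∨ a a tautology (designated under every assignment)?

No

Countermodel: a=i, b=⊤ gives i, which is not designated.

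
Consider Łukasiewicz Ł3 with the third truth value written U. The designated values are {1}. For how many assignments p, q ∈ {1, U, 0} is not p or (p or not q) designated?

7

Of the 9 assignments, 7 give a value in {1}.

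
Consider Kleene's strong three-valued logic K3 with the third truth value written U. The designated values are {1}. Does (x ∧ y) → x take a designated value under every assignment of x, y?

Countermodel: x=U, y=1 gives U, which is not designated.

No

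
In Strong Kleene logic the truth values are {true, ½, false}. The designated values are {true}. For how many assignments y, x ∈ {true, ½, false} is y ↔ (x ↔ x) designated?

2

Designated under: (y=true, x=true); (y=true, x=false).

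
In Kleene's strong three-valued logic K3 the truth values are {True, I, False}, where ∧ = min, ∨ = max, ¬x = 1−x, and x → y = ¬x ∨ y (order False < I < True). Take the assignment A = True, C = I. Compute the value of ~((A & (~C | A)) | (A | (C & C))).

False

~C = ~I = I
~C | A = I | True = True
A & (~C | A) = True & True = True
C & C = I & I = I
A | (C & C) = True | I = True
(A & (~C | A)) | (A | (C & C)) = True | True = True
~((A & (~C | A)) | (A | (C & C))) = ~True = False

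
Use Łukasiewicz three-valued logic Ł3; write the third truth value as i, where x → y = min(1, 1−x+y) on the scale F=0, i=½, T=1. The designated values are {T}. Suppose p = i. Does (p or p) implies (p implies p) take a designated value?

p or p = i or i = i
p implies p = i implies i = T  [min(1, 1−½+½)]
(p or p) implies (p implies p) = i implies T = T
T ∈ {T}.

Yes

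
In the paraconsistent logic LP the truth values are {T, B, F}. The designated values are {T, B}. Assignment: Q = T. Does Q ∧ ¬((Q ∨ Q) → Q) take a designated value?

Q ∨ Q = T ∨ T = T
(Q ∨ Q) → Q = T → T = T
¬((Q ∨ Q) → Q) = ¬T = F
Q ∧ ¬((Q ∨ Q) → Q) = T ∧ F = F
F ∉ {T, B}.

No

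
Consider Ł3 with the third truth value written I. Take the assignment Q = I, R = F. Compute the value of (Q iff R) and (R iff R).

I

Q iff R = I iff F = I  [1 − |½−0|]
R iff R = F iff F = T
(Q iff R) and (R iff R) = I and T = I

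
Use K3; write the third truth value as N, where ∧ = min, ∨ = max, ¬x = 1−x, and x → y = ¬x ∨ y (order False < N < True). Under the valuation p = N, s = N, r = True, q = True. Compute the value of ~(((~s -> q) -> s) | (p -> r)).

False

~s = ~N = N
~s -> q = N -> True = True  [~N | True]
(~s -> q) -> s = True -> N = N
p -> r = N -> True = True
((~s -> q) -> s) | (p -> r) = N | True = True
~(((~s -> q) -> s) | (p -> r)) = ~True = False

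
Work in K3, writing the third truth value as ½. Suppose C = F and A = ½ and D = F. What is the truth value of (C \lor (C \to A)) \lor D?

C \to A = F \to ½ = T
C \lor (C \to A) = F \lor T = T
(C \lor (C \to A)) \lor D = T \lor F = T

T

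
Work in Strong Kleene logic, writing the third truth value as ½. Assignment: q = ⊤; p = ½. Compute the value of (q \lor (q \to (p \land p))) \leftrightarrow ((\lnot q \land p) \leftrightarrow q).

⊥

p \land p = ½ \land ½ = ½
q \to (p \land p) = ⊤ \to ½ = ½
q \lor (q \to (p \land p)) = ⊤ \lor ½ = ⊤
\lnot q = \lnot ⊤ = ⊥
\lnot q \land p = ⊥ \land ½ = ⊥
(\lnot q \land p) \leftrightarrow q = ⊥ \leftrightarrow ⊤ = ⊥
(q \lor (q \to (p \land p))) \leftrightarrow ((\lnot q \land p) \leftrightarrow q) = ⊤ \leftrightarrow ⊥ = ⊥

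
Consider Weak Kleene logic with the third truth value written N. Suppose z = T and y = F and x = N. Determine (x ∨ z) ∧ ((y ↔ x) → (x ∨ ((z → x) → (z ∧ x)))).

x ∨ z = N ∨ T = N
y ↔ x = F ↔ N = N
z → x = T → N = N  [any arg is the third value ⇒ result is the third value]
z ∧ x = T ∧ N = N
(z → x) → (z ∧ x) = N → N = N
x ∨ ((z → x) → (z ∧ x)) = N ∨ N = N
(y ↔ x) → (x ∨ ((z → x) → (z ∧ x))) = N → N = N
(x ∨ z) ∧ ((y ↔ x) → (x ∨ ((z → x) → (z ∧ x)))) = N ∧ N = N

N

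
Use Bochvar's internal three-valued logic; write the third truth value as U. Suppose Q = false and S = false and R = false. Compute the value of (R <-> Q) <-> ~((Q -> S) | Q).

R <-> Q = false <-> false = true
Q -> S = false -> false = true
(Q -> S) | Q = true | false = true
~((Q -> S) | Q) = ~true = false
(R <-> Q) <-> ~((Q -> S) | Q) = true <-> false = false

false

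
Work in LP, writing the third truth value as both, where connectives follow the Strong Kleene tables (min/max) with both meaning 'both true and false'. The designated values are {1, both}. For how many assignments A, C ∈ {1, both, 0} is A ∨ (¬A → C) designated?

8

Of the 9 assignments, 8 give a value in {1, both}.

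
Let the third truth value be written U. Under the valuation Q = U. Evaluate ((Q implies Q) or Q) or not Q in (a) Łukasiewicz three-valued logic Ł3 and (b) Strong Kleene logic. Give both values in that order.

In Łukasiewicz three-valued logic Ł3: Q implies Q = U implies U = True
(Q implies Q) or Q = True or U = True
not Q = not U = U
((Q implies Q) or Q) or not Q = True or U = True
In Strong Kleene logic: Q implies Q = U implies U = U  [not U or U]
(Q implies Q) or Q = U or U = U
not Q = not U = U
((Q implies Q) or Q) or not Q = U or U = U
They differ because Łukasiewicz three-valued logic Ł3 and Strong Kleene logic treat U differently under implication.

True; U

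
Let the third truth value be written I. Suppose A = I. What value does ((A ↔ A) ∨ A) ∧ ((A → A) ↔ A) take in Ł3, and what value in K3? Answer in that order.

I; I

In Ł3: A ↔ A = I ↔ I = 1  [1 − |½−½|]
(A ↔ A) ∨ A = 1 ∨ I = 1
A → A = I → I = 1
(A → A) ↔ A = 1 ↔ I = I
((A ↔ A) ∨ A) ∧ ((A → A) ↔ A) = 1 ∧ I = I
In K3: A ↔ A = I ↔ I = I
(A ↔ A) ∨ A = I ∨ I = I
A → A = I → I = I  [¬I ∨ I]
(A → A) ↔ A = I ↔ I = I
((A ↔ A) ∨ A) ∧ ((A → A) ↔ A) = I ∧ I = I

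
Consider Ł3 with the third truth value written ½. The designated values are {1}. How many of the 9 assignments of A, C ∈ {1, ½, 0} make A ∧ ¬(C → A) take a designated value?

0

Of the 9 assignments, 0 give a value in {1}.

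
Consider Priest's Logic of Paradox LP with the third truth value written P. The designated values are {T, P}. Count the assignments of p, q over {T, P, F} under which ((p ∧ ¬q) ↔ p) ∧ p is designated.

Of the 9 assignments, 5 give a value in {T, P}.

5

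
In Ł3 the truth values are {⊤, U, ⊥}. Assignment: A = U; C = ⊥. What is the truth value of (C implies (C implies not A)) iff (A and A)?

U

not A = not U = U
C implies not A = ⊥ implies U = ⊤  [min(1, 1−0+½)]
C implies (C implies not A) = ⊥ implies ⊤ = ⊤
A and A = U and U = U
(C implies (C implies not A)) iff (A and A) = ⊤ iff U = U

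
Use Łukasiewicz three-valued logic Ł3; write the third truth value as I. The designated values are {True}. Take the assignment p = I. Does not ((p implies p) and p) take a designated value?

No

p implies p = I implies I = True  [min(1, 1−½+½)]
(p implies p) and p = True and I = I
not ((p implies p) and p) = not I = I
I ∉ {True}.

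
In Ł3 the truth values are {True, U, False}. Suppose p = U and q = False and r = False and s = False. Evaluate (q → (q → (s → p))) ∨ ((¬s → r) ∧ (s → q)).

True

s → p = False → U = True  [min(1, 1−0+½)]
q → (s → p) = False → True = True
q → (q → (s → p)) = False → True = True
¬s = ¬False = True
¬s → r = True → False = False
s → q = False → False = True
(¬s → r) ∧ (s → q) = False ∧ True = False
(q → (q → (s → p))) ∨ ((¬s → r) ∧ (s → q)) = True ∨ False = True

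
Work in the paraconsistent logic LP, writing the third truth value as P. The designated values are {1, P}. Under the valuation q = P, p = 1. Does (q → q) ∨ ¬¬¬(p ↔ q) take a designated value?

q → q = P → P = P  [¬P ∨ P]
p ↔ q = 1 ↔ P = P
¬(p ↔ q) = ¬P = P
¬¬(p ↔ q) = ¬P = P
¬¬¬(p ↔ q) = ¬P = P
(q → q) ∨ ¬¬¬(p ↔ q) = P ∨ P = P
P ∈ {1, P}.

Yes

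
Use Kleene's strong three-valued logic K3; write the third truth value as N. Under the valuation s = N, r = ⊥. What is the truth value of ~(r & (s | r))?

⊤

s | r = N | ⊥ = N
r & (s | r) = ⊥ & N = ⊥
~(r & (s | r)) = ~⊥ = ⊤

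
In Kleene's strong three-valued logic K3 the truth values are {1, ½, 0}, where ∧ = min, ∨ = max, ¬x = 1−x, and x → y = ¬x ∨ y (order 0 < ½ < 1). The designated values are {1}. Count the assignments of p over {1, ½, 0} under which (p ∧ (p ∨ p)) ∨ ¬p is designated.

p=1: 1 ✓
p=½: ½ ·
p=0: 1 ✓

2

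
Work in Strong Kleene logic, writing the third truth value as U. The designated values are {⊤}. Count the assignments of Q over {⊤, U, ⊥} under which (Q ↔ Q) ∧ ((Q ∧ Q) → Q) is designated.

2

Q=⊤: ⊤ ✓
Q=U: U ·
Q=⊥: ⊤ ✓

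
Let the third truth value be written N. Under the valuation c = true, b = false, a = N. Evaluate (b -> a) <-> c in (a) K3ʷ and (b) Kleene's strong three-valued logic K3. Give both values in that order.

In K3ʷ: b -> a = false -> N = N  [any arg is the third value ⇒ result is the third value]
(b -> a) <-> c = N <-> true = N
In Kleene's strong three-valued logic K3: b -> a = false -> N = true  [~false | N]
(b -> a) <-> c = true <-> true = true
They differ because K3ʷ and Kleene's strong three-valued logic K3 treat N differently under the binary connectives.

N; true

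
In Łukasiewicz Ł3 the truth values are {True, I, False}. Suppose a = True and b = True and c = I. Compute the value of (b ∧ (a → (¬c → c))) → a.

¬c = ¬I = I
¬c → c = I → I = True  [min(1, 1−½+½)]
a → (¬c → c) = True → True = True
b ∧ (a → (¬c → c)) = True ∧ True = True
(b ∧ (a → (¬c → c))) → a = True → True = True

True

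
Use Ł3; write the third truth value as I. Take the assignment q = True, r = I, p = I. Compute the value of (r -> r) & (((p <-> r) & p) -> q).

True

r -> r = I -> I = True  [min(1, 1−½+½)]
p <-> r = I <-> I = True
(p <-> r) & p = True & I = I
((p <-> r) & p) -> q = I -> True = True
(r -> r) & (((p <-> r) & p) -> q) = True & True = True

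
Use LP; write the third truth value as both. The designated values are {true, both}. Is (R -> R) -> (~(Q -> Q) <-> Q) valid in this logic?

Countermodel: R=true, Q=true gives false, which is not designated.

No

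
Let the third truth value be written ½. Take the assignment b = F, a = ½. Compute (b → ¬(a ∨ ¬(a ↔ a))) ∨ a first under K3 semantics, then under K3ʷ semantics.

In K3: a ↔ a = ½ ↔ ½ = ½
¬(a ↔ a) = ¬½ = ½
a ∨ ¬(a ↔ a) = ½ ∨ ½ = ½
¬(a ∨ ¬(a ↔ a)) = ¬½ = ½
b → ¬(a ∨ ¬(a ↔ a)) = F → ½ = T  [¬F ∨ ½]
(b → ¬(a ∨ ¬(a ↔ a))) ∨ a = T ∨ ½ = T
In K3ʷ: a ↔ a = ½ ↔ ½ = ½
¬(a ↔ a) = ¬½ = ½
a ∨ ¬(a ↔ a) = ½ ∨ ½ = ½
¬(a ∨ ¬(a ↔ a)) = ¬½ = ½
b → ¬(a ∨ ¬(a ↔ a)) = F → ½ = ½
(b → ¬(a ∨ ¬(a ↔ a))) ∨ a = ½ ∨ ½ = ½
They differ because K3 and K3ʷ treat ½ differently under the binary connectives.

T; ½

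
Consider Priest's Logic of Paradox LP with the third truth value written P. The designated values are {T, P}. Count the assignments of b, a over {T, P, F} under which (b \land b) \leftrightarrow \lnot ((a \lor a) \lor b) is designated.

5

Of the 9 assignments, 5 give a value in {T, P}.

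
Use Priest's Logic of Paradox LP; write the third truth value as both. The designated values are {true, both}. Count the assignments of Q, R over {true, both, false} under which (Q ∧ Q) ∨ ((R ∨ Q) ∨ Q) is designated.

Of the 9 assignments, 8 give a value in {true, both}.

8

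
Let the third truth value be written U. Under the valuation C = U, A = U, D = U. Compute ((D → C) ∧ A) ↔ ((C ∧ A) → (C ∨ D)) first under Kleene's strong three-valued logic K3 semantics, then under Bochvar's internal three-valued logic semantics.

U; U

In Kleene's strong three-valued logic K3: D → C = U → U = U
(D → C) ∧ A = U ∧ U = U
C ∧ A = U ∧ U = U
C ∨ D = U ∨ U = U
(C ∧ A) → (C ∨ D) = U → U = U
((D → C) ∧ A) ↔ ((C ∧ A) → (C ∨ D)) = U ↔ U = U
In Bochvar's internal three-valued logic: D → C = U → U = U  [any arg is the third value ⇒ result is the third value]
(D → C) ∧ A = U ∧ U = U
C ∧ A = U ∧ U = U
C ∨ D = U ∨ U = U
(C ∧ A) → (C ∨ D) = U → U = U
((D → C) ∧ A) ↔ ((C ∧ A) → (C ∨ D)) = U ↔ U = U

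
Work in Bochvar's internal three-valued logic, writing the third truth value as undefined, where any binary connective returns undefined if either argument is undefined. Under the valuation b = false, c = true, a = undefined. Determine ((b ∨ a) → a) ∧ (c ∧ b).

b ∨ a = false ∨ undefined = undefined
(b ∨ a) → a = undefined → undefined = undefined  [any arg is the third value ⇒ result is the third value]
c ∧ b = true ∧ false = false
((b ∨ a) → a) ∧ (c ∧ b) = undefined ∧ false = undefined

undefined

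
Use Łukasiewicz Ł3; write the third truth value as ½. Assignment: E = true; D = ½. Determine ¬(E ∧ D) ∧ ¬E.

false

E ∧ D = true ∧ ½ = ½
¬(E ∧ D) = ¬½ = ½
¬E = ¬true = false
¬(E ∧ D) ∧ ¬E = ½ ∧ false = false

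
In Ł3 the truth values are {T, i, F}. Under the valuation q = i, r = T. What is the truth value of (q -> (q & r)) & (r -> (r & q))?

q & r = i & T = i
q -> (q & r) = i -> i = T  [min(1, 1−½+½)]
r & q = T & i = i
r -> (r & q) = T -> i = i
(q -> (q & r)) & (r -> (r & q)) = T & i = i

i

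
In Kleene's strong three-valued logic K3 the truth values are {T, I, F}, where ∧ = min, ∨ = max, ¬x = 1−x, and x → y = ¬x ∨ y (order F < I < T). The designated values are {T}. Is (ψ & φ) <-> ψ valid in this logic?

No

Countermodel: ψ=T, φ=I gives I, which is not designated.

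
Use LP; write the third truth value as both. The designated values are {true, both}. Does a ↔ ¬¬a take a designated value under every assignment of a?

Yes

Every assignment of a over {true, both, false} gives a value in {true, both}.
In particular, with a=both: a ↔ ¬¬a = both.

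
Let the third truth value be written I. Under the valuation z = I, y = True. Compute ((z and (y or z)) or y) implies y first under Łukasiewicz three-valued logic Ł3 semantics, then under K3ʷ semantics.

True; I

In Łukasiewicz three-valued logic Ł3: y or z = True or I = True
z and (y or z) = I and True = I
(z and (y or z)) or y = I or True = True
((z and (y or z)) or y) implies y = True implies True = True
In K3ʷ: y or z = True or I = I
z and (y or z) = I and I = I
(z and (y or z)) or y = I or True = I
((z and (y or z)) or y) implies y = I implies True = I  [any arg is the third value ⇒ result is the third value]
They differ because Łukasiewicz three-valued logic Ł3 and K3ʷ treat I differently under the binary connectives.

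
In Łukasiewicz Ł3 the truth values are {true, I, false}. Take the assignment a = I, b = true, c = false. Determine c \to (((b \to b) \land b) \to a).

b \to b = true \to true = true
(b \to b) \land b = true \land true = true
((b \to b) \land b) \to a = true \to I = I  [min(1, 1−1+½)]
c \to (((b \to b) \land b) \to a) = false \to I = true

true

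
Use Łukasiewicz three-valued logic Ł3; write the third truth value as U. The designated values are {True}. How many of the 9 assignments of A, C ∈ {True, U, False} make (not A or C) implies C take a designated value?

6

Of the 9 assignments, 6 give a value in {True}.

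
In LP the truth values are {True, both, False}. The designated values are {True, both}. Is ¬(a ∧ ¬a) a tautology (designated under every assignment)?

Every assignment of a over {True, both, False} gives a value in {True, both}.
In particular, with a=both: ¬(a ∧ ¬a) = both.

Yes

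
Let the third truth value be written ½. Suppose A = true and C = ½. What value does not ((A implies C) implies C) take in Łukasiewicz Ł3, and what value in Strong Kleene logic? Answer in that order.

In Łukasiewicz Ł3: A implies C = true implies ½ = ½  [min(1, 1−1+½)]
(A implies C) implies C = ½ implies ½ = true
not ((A implies C) implies C) = not true = false
In Strong Kleene logic: A implies C = true implies ½ = ½  [not true or ½]
(A implies C) implies C = ½ implies ½ = ½
not ((A implies C) implies C) = not ½ = ½
They differ because Łukasiewicz Ł3 and Strong Kleene logic treat ½ differently under implication.

false; ½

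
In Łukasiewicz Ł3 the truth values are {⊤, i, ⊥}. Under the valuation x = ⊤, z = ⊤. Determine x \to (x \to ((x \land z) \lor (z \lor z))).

⊤

x \land z = ⊤ \land ⊤ = ⊤
z \lor z = ⊤ \lor ⊤ = ⊤
(x \land z) \lor (z \lor z) = ⊤ \lor ⊤ = ⊤
x \to ((x \land z) \lor (z \lor z)) = ⊤ \to ⊤ = ⊤
x \to (x \to ((x \land z) \lor (z \lor z))) = ⊤ \to ⊤ = ⊤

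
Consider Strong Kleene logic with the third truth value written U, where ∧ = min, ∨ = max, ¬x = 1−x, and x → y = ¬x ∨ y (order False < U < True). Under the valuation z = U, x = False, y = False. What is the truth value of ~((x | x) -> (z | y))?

False

x | x = False | False = False
z | y = U | False = U
(x | x) -> (z | y) = False -> U = True  [~False | U]
~((x | x) -> (z | y)) = ~True = False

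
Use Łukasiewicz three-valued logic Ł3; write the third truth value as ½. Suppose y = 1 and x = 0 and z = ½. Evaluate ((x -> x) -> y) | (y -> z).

x -> x = 0 -> 0 = 1
(x -> x) -> y = 1 -> 1 = 1
y -> z = 1 -> ½ = ½  [min(1, 1−1+½)]
((x -> x) -> y) | (y -> z) = 1 | ½ = 1

1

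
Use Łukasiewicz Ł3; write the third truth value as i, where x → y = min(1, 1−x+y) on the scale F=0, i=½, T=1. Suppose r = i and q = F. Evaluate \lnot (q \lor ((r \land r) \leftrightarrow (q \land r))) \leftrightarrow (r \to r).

i

r \land r = i \land i = i
q \land r = F \land i = F
(r \land r) \leftrightarrow (q \land r) = i \leftrightarrow F = i  [1 − |½−0|]
q \lor ((r \land r) \leftrightarrow (q \land r)) = F \lor i = i
\lnot (q \lor ((r \land r) \leftrightarrow (q \land r))) = \lnot i = i
r \to r = i \to i = T
\lnot (q \lor ((r \land r) \leftrightarrow (q \land r))) \leftrightarrow (r \to r) = i \leftrightarrow T = i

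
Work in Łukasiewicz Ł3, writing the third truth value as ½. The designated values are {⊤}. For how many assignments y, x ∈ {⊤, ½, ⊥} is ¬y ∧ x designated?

1

Designated under: (y=⊥, x=⊤).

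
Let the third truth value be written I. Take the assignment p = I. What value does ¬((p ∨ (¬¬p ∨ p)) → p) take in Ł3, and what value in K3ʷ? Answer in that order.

In Ł3: ¬p = ¬I = I
¬¬p = ¬I = I
¬¬p ∨ p = I ∨ I = I
p ∨ (¬¬p ∨ p) = I ∨ I = I
(p ∨ (¬¬p ∨ p)) → p = I → I = True  [min(1, 1−½+½)]
¬((p ∨ (¬¬p ∨ p)) → p) = ¬True = False
In K3ʷ: ¬p = ¬I = I
¬¬p = ¬I = I
¬¬p ∨ p = I ∨ I = I
p ∨ (¬¬p ∨ p) = I ∨ I = I
(p ∨ (¬¬p ∨ p)) → p = I → I = I
¬((p ∨ (¬¬p ∨ p)) → p) = ¬I = I
They differ because Ł3 and K3ʷ treat I differently under the binary connectives.

False; I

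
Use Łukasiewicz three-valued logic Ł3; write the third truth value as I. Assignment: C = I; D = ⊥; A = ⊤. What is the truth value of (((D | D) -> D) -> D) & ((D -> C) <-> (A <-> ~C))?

⊥

D | D = ⊥ | ⊥ = ⊥
(D | D) -> D = ⊥ -> ⊥ = ⊤
((D | D) -> D) -> D = ⊤ -> ⊥ = ⊥
D -> C = ⊥ -> I = ⊤  [min(1, 1−0+½)]
~C = ~I = I
A <-> ~C = ⊤ <-> I = I
(D -> C) <-> (A <-> ~C) = ⊤ <-> I = I
(((D | D) -> D) -> D) & ((D -> C) <-> (A <-> ~C)) = ⊥ & I = ⊥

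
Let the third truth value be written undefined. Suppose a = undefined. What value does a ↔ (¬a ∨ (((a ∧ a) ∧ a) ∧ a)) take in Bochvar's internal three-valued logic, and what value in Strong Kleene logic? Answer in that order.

undefined; undefined

In Bochvar's internal three-valued logic: ¬a = ¬undefined = undefined
a ∧ a = undefined ∧ undefined = undefined
(a ∧ a) ∧ a = undefined ∧ undefined = undefined
((a ∧ a) ∧ a) ∧ a = undefined ∧ undefined = undefined
¬a ∨ (((a ∧ a) ∧ a) ∧ a) = undefined ∨ undefined = undefined
a ↔ (¬a ∨ (((a ∧ a) ∧ a) ∧ a)) = undefined ↔ undefined = undefined
In Strong Kleene logic: ¬a = ¬undefined = undefined
a ∧ a = undefined ∧ undefined = undefined
(a ∧ a) ∧ a = undefined ∧ undefined = undefined
((a ∧ a) ∧ a) ∧ a = undefined ∧ undefined = undefined
¬a ∨ (((a ∧ a) ∧ a) ∧ a) = undefined ∨ undefined = undefined
a ↔ (¬a ∨ (((a ∧ a) ∧ a) ∧ a)) = undefined ↔ undefined = undefined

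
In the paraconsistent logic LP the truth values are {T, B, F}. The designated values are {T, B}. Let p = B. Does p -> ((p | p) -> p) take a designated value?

Yes

p | p = B | B = B
(p | p) -> p = B -> B = B
p -> ((p | p) -> p) = B -> B = B
B ∈ {T, B}.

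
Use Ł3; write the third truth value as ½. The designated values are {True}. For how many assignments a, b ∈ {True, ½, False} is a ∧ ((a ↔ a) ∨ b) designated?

Designated under: (a=True, b=True); (a=True, b=½); (a=True, b=False).

3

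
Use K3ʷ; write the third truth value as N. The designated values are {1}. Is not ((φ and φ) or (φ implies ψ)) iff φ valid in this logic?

No

Countermodel: φ=1, ψ=1 gives 0, which is not designated.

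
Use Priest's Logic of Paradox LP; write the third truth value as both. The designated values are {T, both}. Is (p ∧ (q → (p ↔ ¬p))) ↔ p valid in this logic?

Countermodel: p=T, q=T gives F, which is not designated.

No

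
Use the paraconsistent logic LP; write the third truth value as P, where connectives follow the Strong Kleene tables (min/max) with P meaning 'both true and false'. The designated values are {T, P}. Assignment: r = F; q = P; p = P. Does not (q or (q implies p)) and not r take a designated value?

Yes

q implies p = P implies P = P  [not P or P]
q or (q implies p) = P or P = P
not (q or (q implies p)) = not P = P
not r = not F = T
not (q or (q implies p)) and not r = P and T = P
P ∈ {T, P}.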